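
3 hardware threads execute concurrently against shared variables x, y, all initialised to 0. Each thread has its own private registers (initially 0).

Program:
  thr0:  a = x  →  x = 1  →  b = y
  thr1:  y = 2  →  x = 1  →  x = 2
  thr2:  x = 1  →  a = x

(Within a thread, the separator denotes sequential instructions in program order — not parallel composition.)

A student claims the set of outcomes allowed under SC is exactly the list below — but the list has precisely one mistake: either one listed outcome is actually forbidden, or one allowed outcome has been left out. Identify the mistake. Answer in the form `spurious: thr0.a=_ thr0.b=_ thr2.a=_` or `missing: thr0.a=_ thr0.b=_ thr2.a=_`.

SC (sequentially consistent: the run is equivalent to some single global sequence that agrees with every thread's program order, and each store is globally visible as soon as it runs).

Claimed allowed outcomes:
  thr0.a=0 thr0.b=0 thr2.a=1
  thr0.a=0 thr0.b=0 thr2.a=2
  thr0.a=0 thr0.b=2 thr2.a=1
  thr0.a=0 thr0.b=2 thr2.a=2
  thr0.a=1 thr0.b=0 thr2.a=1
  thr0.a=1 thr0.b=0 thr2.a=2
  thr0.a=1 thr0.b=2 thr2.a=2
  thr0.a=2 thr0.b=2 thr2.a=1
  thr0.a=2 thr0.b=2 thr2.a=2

missing: thr0.a=1 thr0.b=2 thr2.a=1

outcome vector order: (thr0.a,thr0.b,thr2.a)
under SC → 001 002 021 022 101 102 121 122 221 222
SC∖claimed = {121}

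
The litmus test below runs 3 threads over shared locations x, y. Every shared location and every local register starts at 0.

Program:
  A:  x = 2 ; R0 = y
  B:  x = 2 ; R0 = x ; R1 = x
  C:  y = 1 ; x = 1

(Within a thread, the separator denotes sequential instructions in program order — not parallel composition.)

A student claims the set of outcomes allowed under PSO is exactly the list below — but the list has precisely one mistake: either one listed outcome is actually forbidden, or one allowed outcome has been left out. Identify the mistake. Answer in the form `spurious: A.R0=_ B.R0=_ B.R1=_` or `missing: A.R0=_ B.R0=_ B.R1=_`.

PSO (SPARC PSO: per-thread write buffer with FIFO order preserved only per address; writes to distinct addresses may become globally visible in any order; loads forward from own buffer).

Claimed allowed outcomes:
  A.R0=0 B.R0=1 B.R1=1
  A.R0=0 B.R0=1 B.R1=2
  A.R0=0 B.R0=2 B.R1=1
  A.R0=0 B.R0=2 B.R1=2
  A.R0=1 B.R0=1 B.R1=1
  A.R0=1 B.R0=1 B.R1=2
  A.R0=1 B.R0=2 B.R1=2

missing: A.R0=1 B.R0=2 B.R1=1

outcome vector order: (A.R0,B.R0,B.R1)
PSO: 8 outcomes — {<0 1 1>; <0 1 2>; <0 2 1>; <0 2 2>; <1 1 1>; <1 1 2>; <1 2 1>; <1 2 2>}
PSO∖claimed = {<1 2 1>}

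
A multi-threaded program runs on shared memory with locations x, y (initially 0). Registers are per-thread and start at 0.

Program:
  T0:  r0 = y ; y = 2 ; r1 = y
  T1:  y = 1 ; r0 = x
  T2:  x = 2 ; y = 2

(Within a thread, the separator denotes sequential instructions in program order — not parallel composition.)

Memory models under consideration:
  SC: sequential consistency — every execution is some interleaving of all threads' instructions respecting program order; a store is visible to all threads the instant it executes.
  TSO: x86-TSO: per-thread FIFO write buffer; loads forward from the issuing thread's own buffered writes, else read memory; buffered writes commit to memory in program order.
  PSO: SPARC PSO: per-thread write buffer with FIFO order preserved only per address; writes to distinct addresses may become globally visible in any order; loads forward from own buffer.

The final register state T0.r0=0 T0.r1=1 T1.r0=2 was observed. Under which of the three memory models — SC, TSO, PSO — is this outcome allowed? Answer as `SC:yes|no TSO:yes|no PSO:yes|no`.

outcome vector order: (T0.r0,T0.r1,T1.r0)
SC: 9 outcomes — {<0 1 0> <0 1 2> <0 2 0> <0 2 2> <1 2 0> <1 2 2> <2 1 2> <2 2 0> <2 2 2>}
TSO: 10 outcomes — {<0 1 0> <0 1 2> <0 2 0> <0 2 2> <1 2 0> <1 2 2> <2 1 0> <2 1 2> <2 2 0> <2 2 2>}
PSO: 10 outcomes — {<0 1 0> <0 1 2> <0 2 0> <0 2 2> <1 2 0> <1 2 2> <2 1 0> <2 1 2> <2 2 0> <2 2 2>}
target <0 1 2> ∈ {SC,TSO,PSO}

SC:yes TSO:yes PSO:yes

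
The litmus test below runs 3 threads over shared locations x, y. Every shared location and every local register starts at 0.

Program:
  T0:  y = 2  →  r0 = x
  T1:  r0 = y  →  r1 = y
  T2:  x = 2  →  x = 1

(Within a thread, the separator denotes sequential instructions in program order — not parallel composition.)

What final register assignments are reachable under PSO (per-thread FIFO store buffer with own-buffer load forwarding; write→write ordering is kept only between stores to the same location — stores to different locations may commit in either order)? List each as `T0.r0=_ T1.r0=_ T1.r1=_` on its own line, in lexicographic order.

T0.r0=0 T1.r0=0 T1.r1=0
T0.r0=0 T1.r0=0 T1.r1=2
T0.r0=0 T1.r0=2 T1.r1=2
T0.r0=1 T1.r0=0 T1.r1=0
T0.r0=1 T1.r0=0 T1.r1=2
T0.r0=1 T1.r0=2 T1.r1=2
T0.r0=2 T1.r0=0 T1.r1=0
T0.r0=2 T1.r0=0 T1.r1=2
T0.r0=2 T1.r0=2 T1.r1=2

outcome vector order: (T0.r0,T1.r0,T1.r1)
|PSO outcomes| = 9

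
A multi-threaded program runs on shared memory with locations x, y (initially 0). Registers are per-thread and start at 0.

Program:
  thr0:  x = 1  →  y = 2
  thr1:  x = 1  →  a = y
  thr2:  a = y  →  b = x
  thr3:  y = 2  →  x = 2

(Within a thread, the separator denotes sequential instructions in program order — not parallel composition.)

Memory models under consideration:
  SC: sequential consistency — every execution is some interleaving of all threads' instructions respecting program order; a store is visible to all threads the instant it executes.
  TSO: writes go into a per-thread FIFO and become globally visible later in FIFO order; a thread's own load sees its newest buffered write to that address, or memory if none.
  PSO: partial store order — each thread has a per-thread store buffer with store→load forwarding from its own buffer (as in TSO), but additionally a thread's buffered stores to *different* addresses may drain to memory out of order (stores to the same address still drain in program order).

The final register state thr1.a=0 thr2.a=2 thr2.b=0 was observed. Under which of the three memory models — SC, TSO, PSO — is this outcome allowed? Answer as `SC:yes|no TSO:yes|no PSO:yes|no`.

SC:no TSO:yes PSO:yes

outcome vector order: (thr1.a,thr2.a,thr2.b)
under SC → 0/0/0; 0/0/1; 0/0/2; 0/2/1; 0/2/2; 2/0/0; 2/0/1; 2/0/2; 2/2/0; 2/2/1; 2/2/2
under TSO → 0/0/0; 0/0/1; 0/0/2; 0/2/0; 0/2/1; 0/2/2; 2/0/0; 2/0/1; 2/0/2; 2/2/0; 2/2/1; 2/2/2
under PSO → 0/0/0; 0/0/1; 0/0/2; 0/2/0; 0/2/1; 0/2/2; 2/0/0; 2/0/1; 2/0/2; 2/2/0; 2/2/1; 2/2/2
target 0/2/0 ∈ {TSO,PSO}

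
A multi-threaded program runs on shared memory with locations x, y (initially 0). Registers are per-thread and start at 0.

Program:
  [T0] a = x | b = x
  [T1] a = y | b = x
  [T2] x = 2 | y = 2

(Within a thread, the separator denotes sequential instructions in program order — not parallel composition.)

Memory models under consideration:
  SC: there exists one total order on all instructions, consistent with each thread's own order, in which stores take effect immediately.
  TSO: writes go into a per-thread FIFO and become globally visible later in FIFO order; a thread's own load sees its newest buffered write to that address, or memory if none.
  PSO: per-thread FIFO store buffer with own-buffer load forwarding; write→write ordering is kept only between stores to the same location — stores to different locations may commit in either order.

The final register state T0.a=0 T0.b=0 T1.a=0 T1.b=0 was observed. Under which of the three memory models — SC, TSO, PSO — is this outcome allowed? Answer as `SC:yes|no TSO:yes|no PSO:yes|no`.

SC:yes TSO:yes PSO:yes

outcome vector order: (T0.a,T0.b,T1.a,T1.b)
SC: 9 outcomes — {0000; 0002; 0022; 0200; 0202; 0222; 2200; 2202; 2222}
TSO: 9 outcomes — {0000; 0002; 0022; 0200; 0202; 0222; 2200; 2202; 2222}
PSO: 12 outcomes — {0000; 0002; 0020; 0022; 0200; 0202; 0220; 0222; 2200; 2202; 2220; 2222}
target 0000 ∈ {SC,TSO,PSO}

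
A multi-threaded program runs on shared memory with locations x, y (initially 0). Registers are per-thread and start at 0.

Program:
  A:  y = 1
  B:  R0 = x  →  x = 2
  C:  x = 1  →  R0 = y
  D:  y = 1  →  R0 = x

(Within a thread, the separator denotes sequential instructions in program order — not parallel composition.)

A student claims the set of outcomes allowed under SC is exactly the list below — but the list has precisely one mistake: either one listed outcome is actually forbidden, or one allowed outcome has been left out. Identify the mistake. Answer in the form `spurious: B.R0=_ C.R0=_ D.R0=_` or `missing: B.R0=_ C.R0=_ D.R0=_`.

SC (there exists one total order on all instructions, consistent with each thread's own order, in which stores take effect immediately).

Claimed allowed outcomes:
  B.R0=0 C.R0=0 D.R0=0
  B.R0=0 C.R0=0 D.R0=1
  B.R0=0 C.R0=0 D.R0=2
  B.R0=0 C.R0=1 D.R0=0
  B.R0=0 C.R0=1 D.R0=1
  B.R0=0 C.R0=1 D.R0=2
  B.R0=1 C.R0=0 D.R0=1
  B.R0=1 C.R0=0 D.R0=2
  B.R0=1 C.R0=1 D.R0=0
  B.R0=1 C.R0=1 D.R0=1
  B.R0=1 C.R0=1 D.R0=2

outcome vector order: (B.R0,C.R0,D.R0)
under SC → (0,0,1); (0,0,2); (0,1,0); (0,1,1); (0,1,2); (1,0,1); (1,0,2); (1,1,0); (1,1,1); (1,1,2)
claimed∖SC = {(0,0,0)}

spurious: B.R0=0 C.R0=0 D.R0=0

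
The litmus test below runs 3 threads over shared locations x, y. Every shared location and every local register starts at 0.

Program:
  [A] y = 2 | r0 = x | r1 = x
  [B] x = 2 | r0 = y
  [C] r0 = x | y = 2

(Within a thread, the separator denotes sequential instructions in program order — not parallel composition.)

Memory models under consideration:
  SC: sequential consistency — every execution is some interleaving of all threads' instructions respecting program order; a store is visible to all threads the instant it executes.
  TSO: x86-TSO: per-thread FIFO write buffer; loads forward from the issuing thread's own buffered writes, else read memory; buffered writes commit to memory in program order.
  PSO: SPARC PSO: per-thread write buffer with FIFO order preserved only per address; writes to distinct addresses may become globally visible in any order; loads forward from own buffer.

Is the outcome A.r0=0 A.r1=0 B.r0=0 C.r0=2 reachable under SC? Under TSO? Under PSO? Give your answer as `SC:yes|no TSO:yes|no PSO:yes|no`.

SC:no TSO:yes PSO:yes

outcome vector order: (A.r0,A.r1,B.r0,C.r0)
SC: 8 outcomes — {(0,0,2,0) (0,0,2,2) (0,2,2,0) (0,2,2,2) (2,2,0,0) (2,2,0,2) (2,2,2,0) (2,2,2,2)}
TSO: 12 outcomes — {(0,0,0,0) (0,0,0,2) (0,0,2,0) (0,0,2,2) (0,2,0,0) (0,2,0,2) (0,2,2,0) (0,2,2,2) (2,2,0,0) (2,2,0,2) (2,2,2,0) (2,2,2,2)}
PSO: 12 outcomes — {(0,0,0,0) (0,0,0,2) (0,0,2,0) (0,0,2,2) (0,2,0,0) (0,2,0,2) (0,2,2,0) (0,2,2,2) (2,2,0,0) (2,2,0,2) (2,2,2,0) (2,2,2,2)}
target (0,0,0,2) ∈ {TSO,PSO}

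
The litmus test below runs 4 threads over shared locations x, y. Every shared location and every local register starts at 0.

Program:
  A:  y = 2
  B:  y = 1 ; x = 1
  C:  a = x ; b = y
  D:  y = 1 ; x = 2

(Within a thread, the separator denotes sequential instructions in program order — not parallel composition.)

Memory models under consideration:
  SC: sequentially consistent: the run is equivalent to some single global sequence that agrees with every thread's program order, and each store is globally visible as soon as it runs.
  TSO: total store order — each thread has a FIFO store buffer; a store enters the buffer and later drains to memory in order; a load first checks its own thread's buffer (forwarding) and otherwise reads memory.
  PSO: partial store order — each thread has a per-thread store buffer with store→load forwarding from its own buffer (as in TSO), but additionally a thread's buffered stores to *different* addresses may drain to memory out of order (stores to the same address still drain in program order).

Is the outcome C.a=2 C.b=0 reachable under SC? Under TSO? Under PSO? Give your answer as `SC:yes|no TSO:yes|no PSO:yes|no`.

SC:no TSO:no PSO:yes

outcome vector order: (C.a,C.b)
SC: 7 outcomes — {0/0; 0/1; 0/2; 1/1; 1/2; 2/1; 2/2}
TSO: 7 outcomes — {0/0; 0/1; 0/2; 1/1; 1/2; 2/1; 2/2}
PSO: 9 outcomes — {0/0; 0/1; 0/2; 1/0; 1/1; 1/2; 2/0; 2/1; 2/2}
target 2/0 ∈ {PSO}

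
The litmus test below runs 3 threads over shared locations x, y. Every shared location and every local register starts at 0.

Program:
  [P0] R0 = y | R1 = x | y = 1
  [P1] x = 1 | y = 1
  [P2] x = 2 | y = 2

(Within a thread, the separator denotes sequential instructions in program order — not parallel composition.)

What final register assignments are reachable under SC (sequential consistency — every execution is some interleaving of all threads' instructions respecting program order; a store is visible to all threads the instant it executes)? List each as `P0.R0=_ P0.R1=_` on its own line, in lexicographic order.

P0.R0=0 P0.R1=0
P0.R0=0 P0.R1=1
P0.R0=0 P0.R1=2
P0.R0=1 P0.R1=1
P0.R0=1 P0.R1=2
P0.R0=2 P0.R1=1
P0.R0=2 P0.R1=2

outcome vector order: (P0.R0,P0.R1)
|SC outcomes| = 7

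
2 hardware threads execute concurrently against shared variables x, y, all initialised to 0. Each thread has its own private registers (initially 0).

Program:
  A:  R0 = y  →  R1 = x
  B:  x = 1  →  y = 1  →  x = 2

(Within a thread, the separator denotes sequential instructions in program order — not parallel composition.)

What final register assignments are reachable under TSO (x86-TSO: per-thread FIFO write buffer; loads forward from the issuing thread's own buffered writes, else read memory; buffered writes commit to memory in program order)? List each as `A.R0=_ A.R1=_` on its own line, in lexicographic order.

outcome vector order: (A.R0,A.R1)
|TSO outcomes| = 5

A.R0=0 A.R1=0
A.R0=0 A.R1=1
A.R0=0 A.R1=2
A.R0=1 A.R1=1
A.R0=1 A.R1=2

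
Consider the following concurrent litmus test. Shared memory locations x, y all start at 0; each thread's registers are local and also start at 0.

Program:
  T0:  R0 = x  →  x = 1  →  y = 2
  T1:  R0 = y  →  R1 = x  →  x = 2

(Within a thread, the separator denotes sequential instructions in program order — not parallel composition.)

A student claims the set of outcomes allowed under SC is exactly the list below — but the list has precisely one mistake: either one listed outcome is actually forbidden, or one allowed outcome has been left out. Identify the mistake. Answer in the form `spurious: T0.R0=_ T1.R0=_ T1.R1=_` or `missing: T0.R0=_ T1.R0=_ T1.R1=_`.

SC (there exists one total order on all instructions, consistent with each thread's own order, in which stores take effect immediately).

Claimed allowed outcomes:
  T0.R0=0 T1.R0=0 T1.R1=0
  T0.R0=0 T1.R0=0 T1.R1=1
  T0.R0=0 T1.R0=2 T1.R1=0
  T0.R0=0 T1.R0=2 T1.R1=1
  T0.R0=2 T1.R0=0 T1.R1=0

spurious: T0.R0=0 T1.R0=2 T1.R1=0

outcome vector order: (T0.R0,T1.R0,T1.R1)
SC: 4 outcomes — {<0 0 0>, <0 0 1>, <0 2 1>, <2 0 0>}
claimed∖SC = {<0 2 0>}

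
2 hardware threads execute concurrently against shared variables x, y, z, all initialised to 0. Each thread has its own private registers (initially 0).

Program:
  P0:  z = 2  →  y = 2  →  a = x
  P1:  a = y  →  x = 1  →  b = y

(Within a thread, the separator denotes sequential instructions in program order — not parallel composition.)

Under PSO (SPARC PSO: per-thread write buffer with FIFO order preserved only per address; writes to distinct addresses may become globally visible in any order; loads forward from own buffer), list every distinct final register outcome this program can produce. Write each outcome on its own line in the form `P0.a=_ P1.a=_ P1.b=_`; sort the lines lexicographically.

P0.a=0 P1.a=0 P1.b=0
P0.a=0 P1.a=0 P1.b=2
P0.a=0 P1.a=2 P1.b=2
P0.a=1 P1.a=0 P1.b=0
P0.a=1 P1.a=0 P1.b=2
P0.a=1 P1.a=2 P1.b=2

outcome vector order: (P0.a,P1.a,P1.b)
|PSO outcomes| = 6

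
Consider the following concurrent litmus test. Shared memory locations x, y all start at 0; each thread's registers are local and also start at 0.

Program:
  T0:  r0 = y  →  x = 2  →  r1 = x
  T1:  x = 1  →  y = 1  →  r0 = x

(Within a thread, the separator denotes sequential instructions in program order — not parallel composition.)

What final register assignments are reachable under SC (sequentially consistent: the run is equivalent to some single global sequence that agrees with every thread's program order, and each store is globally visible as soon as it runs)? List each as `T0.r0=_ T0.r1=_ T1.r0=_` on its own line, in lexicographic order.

outcome vector order: (T0.r0,T0.r1,T1.r0)
|SC outcomes| = 5

T0.r0=0 T0.r1=1 T1.r0=1
T0.r0=0 T0.r1=2 T1.r0=1
T0.r0=0 T0.r1=2 T1.r0=2
T0.r0=1 T0.r1=2 T1.r0=1
T0.r0=1 T0.r1=2 T1.r0=2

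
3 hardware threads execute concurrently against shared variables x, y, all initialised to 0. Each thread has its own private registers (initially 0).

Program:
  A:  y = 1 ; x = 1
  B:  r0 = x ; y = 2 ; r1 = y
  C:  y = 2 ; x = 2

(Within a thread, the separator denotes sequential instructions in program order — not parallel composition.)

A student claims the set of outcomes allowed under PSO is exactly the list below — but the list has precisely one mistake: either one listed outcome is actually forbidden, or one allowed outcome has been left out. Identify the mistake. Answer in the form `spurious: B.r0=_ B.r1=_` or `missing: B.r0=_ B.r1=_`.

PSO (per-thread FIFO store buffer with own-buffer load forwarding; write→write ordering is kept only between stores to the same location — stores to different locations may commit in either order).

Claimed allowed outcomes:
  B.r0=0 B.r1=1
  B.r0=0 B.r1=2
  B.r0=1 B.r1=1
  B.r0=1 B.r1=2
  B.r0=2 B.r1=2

missing: B.r0=2 B.r1=1

outcome vector order: (B.r0,B.r1)
PSO (6): 0/1; 0/2; 1/1; 1/2; 2/1; 2/2
PSO∖claimed = {2/1}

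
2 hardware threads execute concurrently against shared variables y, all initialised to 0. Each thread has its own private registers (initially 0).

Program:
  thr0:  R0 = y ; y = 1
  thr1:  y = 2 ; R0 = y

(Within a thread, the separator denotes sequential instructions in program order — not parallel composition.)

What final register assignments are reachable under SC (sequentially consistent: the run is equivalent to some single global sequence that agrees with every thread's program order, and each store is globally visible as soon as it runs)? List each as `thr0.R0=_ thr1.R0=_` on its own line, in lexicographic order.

outcome vector order: (thr0.R0,thr1.R0)
|SC outcomes| = 4

thr0.R0=0 thr1.R0=1
thr0.R0=0 thr1.R0=2
thr0.R0=2 thr1.R0=1
thr0.R0=2 thr1.R0=2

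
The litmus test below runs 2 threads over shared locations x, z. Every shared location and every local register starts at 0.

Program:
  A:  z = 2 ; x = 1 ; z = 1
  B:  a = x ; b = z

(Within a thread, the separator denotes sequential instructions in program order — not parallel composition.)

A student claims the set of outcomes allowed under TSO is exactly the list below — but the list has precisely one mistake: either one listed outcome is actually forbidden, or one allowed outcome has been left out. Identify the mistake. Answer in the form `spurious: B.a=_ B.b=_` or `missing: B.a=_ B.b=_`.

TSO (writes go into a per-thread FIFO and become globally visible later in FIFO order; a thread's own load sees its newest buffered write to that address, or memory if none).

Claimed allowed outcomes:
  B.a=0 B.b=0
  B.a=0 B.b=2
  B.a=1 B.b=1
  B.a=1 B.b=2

outcome vector order: (B.a,B.b)
[TSO] allowed = {(0,0) (0,1) (0,2) (1,1) (1,2)}
TSO∖claimed = {(0,1)}

missing: B.a=0 B.b=1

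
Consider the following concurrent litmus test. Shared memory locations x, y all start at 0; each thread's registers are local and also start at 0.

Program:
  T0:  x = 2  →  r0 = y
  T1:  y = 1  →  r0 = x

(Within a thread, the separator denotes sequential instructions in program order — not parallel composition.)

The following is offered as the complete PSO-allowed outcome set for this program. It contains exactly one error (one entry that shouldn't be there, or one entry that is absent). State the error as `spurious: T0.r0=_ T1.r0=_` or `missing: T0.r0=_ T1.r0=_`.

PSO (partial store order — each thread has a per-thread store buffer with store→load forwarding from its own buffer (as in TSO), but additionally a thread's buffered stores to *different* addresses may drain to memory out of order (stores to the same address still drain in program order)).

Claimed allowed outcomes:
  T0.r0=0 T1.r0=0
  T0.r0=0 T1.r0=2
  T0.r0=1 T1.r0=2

missing: T0.r0=1 T1.r0=0

outcome vector order: (T0.r0,T1.r0)
under PSO → 0/0; 0/2; 1/0; 1/2
PSO∖claimed = {1/0}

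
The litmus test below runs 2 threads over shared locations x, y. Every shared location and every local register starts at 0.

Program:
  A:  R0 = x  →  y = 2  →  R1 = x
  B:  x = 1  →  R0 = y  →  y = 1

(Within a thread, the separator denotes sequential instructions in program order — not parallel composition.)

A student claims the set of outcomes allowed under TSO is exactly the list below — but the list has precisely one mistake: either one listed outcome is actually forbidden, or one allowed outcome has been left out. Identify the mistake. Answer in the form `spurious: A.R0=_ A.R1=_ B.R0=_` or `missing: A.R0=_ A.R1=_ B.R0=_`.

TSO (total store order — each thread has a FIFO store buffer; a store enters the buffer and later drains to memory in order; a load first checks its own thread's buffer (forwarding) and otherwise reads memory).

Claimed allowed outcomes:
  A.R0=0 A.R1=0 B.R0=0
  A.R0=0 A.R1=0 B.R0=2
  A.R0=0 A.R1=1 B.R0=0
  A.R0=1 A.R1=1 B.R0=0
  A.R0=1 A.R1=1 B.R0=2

outcome vector order: (A.R0,A.R1,B.R0)
under TSO → 0/0/0; 0/0/2; 0/1/0; 0/1/2; 1/1/0; 1/1/2
TSO∖claimed = {0/1/2}

missing: A.R0=0 A.R1=1 B.R0=2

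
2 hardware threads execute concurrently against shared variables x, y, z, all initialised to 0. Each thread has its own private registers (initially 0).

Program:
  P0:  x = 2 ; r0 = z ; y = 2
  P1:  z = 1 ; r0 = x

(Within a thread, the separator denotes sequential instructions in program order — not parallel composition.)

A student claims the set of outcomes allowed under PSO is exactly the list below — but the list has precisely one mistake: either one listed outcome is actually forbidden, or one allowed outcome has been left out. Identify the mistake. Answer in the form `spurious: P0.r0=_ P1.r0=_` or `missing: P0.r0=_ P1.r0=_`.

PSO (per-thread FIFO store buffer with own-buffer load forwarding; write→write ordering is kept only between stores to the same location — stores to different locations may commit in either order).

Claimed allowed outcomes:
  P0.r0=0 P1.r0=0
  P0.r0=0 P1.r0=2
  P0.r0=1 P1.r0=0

missing: P0.r0=1 P1.r0=2

outcome vector order: (P0.r0,P1.r0)
under PSO → (0,0), (0,2), (1,0), (1,2)
PSO∖claimed = {(1,2)}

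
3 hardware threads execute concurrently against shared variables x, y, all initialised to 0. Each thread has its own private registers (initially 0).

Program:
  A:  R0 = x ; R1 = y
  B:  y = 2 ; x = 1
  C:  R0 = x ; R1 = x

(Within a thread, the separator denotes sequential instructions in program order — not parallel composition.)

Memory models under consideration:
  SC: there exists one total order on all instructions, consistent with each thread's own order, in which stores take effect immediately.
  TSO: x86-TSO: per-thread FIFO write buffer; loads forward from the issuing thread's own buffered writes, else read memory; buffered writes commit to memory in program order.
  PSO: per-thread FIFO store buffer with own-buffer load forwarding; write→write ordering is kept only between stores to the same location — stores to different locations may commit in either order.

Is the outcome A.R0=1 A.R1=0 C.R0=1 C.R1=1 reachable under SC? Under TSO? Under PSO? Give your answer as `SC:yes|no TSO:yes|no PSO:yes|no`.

SC:no TSO:no PSO:yes

outcome vector order: (A.R0,A.R1,C.R0,C.R1)
SC (9): (0,0,0,0); (0,0,0,1); (0,0,1,1); (0,2,0,0); (0,2,0,1); (0,2,1,1); (1,2,0,0); (1,2,0,1); (1,2,1,1)
TSO (9): (0,0,0,0); (0,0,0,1); (0,0,1,1); (0,2,0,0); (0,2,0,1); (0,2,1,1); (1,2,0,0); (1,2,0,1); (1,2,1,1)
PSO (12): (0,0,0,0); (0,0,0,1); (0,0,1,1); (0,2,0,0); (0,2,0,1); (0,2,1,1); (1,0,0,0); (1,0,0,1); (1,0,1,1); (1,2,0,0); (1,2,0,1); (1,2,1,1)
target (1,0,1,1) ∈ {PSO}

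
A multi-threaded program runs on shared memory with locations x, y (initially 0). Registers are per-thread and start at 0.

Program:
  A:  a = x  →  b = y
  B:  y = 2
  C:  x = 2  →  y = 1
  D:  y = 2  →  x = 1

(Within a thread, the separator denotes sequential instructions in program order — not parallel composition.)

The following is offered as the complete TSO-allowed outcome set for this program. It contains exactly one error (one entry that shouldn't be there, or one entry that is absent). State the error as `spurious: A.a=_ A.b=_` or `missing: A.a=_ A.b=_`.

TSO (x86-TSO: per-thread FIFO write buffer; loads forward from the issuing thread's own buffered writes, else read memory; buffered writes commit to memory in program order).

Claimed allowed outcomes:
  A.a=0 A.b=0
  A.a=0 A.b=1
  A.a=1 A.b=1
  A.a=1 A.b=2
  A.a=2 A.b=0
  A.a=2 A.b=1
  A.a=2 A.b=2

outcome vector order: (A.a,A.b)
TSO: 8 outcomes — {<0 0>, <0 1>, <0 2>, <1 1>, <1 2>, <2 0>, <2 1>, <2 2>}
TSO∖claimed = {<0 2>}

missing: A.a=0 A.b=2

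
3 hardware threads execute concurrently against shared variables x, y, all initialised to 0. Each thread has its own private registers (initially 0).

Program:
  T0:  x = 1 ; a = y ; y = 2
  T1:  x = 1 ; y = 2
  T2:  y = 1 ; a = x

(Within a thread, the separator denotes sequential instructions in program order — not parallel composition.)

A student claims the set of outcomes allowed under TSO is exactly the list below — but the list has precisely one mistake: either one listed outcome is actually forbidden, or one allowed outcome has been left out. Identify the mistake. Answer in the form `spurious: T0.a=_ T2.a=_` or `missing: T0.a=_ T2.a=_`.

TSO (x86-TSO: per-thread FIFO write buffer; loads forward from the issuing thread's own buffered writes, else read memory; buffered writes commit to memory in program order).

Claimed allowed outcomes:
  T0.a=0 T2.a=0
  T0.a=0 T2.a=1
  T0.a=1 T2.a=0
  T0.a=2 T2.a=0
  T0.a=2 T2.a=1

missing: T0.a=1 T2.a=1

outcome vector order: (T0.a,T2.a)
[TSO] allowed = {0/0, 0/1, 1/0, 1/1, 2/0, 2/1}
TSO∖claimed = {1/1}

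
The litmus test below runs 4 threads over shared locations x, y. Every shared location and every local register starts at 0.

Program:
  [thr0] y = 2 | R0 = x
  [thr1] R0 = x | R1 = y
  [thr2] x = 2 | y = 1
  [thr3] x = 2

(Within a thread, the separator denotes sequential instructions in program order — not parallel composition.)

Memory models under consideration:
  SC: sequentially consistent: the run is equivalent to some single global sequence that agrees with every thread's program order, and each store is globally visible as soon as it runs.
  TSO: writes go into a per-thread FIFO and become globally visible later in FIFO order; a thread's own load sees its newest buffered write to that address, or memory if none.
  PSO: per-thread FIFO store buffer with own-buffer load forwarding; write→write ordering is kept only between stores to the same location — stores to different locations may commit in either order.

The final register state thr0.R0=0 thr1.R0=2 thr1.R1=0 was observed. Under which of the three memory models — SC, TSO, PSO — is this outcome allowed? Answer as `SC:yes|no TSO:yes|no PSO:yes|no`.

SC:no TSO:yes PSO:yes

outcome vector order: (thr0.R0,thr1.R0,thr1.R1)
under SC → (0,0,0); (0,0,1); (0,0,2); (0,2,1); (0,2,2); (2,0,0); (2,0,1); (2,0,2); (2,2,0); (2,2,1); (2,2,2)
under TSO → (0,0,0); (0,0,1); (0,0,2); (0,2,0); (0,2,1); (0,2,2); (2,0,0); (2,0,1); (2,0,2); (2,2,0); (2,2,1); (2,2,2)
under PSO → (0,0,0); (0,0,1); (0,0,2); (0,2,0); (0,2,1); (0,2,2); (2,0,0); (2,0,1); (2,0,2); (2,2,0); (2,2,1); (2,2,2)
target (0,2,0) ∈ {TSO,PSO}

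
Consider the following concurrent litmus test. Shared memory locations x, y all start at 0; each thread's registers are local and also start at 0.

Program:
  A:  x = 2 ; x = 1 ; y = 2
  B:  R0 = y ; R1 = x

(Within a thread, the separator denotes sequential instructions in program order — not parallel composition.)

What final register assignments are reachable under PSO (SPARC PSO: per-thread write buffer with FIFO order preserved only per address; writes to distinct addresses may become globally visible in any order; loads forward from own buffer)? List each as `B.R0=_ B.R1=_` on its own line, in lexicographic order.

B.R0=0 B.R1=0
B.R0=0 B.R1=1
B.R0=0 B.R1=2
B.R0=2 B.R1=0
B.R0=2 B.R1=1
B.R0=2 B.R1=2

outcome vector order: (B.R0,B.R1)
|PSO outcomes| = 6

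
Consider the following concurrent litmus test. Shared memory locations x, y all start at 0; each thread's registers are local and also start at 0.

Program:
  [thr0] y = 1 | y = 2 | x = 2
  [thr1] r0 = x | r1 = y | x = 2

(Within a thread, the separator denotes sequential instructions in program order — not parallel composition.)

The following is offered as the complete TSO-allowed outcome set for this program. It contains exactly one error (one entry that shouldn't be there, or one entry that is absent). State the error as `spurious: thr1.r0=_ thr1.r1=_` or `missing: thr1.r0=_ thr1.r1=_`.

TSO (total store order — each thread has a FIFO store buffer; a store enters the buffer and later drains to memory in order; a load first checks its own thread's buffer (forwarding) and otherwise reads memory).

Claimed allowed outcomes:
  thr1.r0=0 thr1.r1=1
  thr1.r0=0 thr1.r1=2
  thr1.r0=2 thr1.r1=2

missing: thr1.r0=0 thr1.r1=0

outcome vector order: (thr1.r0,thr1.r1)
under TSO → 0/0 0/1 0/2 2/2
TSO∖claimed = {0/0}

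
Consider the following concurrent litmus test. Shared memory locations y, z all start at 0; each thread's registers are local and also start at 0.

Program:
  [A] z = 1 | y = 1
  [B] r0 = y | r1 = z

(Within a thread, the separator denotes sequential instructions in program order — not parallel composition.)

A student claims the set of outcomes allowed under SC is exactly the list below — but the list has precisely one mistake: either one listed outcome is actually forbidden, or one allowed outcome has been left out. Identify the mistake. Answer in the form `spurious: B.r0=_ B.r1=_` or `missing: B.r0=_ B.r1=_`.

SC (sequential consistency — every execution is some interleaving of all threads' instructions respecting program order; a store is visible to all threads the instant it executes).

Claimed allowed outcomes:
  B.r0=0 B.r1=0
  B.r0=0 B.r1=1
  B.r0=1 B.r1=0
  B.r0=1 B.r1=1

outcome vector order: (B.r0,B.r1)
[SC] allowed = {00; 01; 11}
claimed∖SC = {10}

spurious: B.r0=1 B.r1=0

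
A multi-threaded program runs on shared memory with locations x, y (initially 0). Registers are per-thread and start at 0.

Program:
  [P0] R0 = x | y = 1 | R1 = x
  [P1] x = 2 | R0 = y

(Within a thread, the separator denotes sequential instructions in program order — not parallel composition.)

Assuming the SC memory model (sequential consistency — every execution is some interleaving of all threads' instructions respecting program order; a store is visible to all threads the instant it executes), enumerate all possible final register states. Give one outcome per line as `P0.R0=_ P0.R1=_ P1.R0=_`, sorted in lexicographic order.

outcome vector order: (P0.R0,P0.R1,P1.R0)
|SC outcomes| = 5

P0.R0=0 P0.R1=0 P1.R0=1
P0.R0=0 P0.R1=2 P1.R0=0
P0.R0=0 P0.R1=2 P1.R0=1
P0.R0=2 P0.R1=2 P1.R0=0
P0.R0=2 P0.R1=2 P1.R0=1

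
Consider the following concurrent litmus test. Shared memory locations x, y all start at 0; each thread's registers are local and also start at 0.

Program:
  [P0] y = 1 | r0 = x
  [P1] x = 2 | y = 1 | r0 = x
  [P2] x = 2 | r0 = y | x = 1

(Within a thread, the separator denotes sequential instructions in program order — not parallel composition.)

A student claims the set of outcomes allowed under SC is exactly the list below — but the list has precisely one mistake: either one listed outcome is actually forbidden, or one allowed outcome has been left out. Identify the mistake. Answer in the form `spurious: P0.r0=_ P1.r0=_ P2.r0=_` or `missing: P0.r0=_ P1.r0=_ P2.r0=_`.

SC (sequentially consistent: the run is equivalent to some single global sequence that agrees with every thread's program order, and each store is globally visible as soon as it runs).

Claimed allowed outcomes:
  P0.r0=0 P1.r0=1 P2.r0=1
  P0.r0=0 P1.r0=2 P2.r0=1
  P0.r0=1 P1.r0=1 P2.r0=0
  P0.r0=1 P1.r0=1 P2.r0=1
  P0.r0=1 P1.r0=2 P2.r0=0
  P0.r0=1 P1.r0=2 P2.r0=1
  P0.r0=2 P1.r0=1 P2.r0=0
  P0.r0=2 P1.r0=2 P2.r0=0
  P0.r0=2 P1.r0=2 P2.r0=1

missing: P0.r0=2 P1.r0=1 P2.r0=1

outcome vector order: (P0.r0,P1.r0,P2.r0)
under SC → 0/1/1; 0/2/1; 1/1/0; 1/1/1; 1/2/0; 1/2/1; 2/1/0; 2/1/1; 2/2/0; 2/2/1
SC∖claimed = {2/1/1}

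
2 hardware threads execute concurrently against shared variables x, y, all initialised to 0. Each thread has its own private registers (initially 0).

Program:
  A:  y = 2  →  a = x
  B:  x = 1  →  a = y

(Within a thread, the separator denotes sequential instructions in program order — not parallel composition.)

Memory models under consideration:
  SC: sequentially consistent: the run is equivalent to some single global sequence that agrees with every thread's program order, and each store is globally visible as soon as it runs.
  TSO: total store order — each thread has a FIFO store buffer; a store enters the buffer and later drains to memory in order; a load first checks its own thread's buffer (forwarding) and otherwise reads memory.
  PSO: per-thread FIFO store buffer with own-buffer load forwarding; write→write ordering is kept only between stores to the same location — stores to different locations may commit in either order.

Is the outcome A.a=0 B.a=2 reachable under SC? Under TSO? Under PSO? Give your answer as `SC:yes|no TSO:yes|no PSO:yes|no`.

outcome vector order: (A.a,B.a)
[SC] allowed = {02, 10, 12}
[TSO] allowed = {00, 02, 10, 12}
[PSO] allowed = {00, 02, 10, 12}
target 02 ∈ {SC,TSO,PSO}

SC:yes TSO:yes PSO:yes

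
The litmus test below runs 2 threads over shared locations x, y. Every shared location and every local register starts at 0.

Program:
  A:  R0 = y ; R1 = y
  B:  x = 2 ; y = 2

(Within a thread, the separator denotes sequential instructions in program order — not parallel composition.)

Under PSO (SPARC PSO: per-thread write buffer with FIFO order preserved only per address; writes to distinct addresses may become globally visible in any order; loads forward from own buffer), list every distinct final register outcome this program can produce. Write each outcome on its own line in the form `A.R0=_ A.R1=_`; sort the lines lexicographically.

outcome vector order: (A.R0,A.R1)
|PSO outcomes| = 3

A.R0=0 A.R1=0
A.R0=0 A.R1=2
A.R0=2 A.R1=2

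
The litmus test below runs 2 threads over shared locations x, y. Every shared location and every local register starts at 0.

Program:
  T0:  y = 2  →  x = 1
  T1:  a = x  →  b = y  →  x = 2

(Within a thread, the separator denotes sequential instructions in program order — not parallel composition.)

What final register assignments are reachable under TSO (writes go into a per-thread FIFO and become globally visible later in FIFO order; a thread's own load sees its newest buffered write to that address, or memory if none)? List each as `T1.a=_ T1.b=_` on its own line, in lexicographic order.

outcome vector order: (T1.a,T1.b)
|TSO outcomes| = 3

T1.a=0 T1.b=0
T1.a=0 T1.b=2
T1.a=1 T1.b=2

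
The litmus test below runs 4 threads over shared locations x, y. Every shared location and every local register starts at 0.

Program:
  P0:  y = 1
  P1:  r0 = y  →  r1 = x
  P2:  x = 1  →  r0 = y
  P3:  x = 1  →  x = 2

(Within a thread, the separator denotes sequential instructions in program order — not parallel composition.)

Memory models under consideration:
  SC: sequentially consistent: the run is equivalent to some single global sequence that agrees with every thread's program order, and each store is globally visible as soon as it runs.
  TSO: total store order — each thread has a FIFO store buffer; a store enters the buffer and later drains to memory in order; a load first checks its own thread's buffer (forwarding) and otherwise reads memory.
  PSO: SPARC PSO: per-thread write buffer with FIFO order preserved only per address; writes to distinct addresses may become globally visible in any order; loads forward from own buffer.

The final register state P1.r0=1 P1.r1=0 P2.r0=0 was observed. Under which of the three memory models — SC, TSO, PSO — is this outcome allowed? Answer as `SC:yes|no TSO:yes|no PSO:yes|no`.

outcome vector order: (P1.r0,P1.r1,P2.r0)
SC (11): <0 0 0> <0 0 1> <0 1 0> <0 1 1> <0 2 0> <0 2 1> <1 0 1> <1 1 0> <1 1 1> <1 2 0> <1 2 1>
TSO (12): <0 0 0> <0 0 1> <0 1 0> <0 1 1> <0 2 0> <0 2 1> <1 0 0> <1 0 1> <1 1 0> <1 1 1> <1 2 0> <1 2 1>
PSO (12): <0 0 0> <0 0 1> <0 1 0> <0 1 1> <0 2 0> <0 2 1> <1 0 0> <1 0 1> <1 1 0> <1 1 1> <1 2 0> <1 2 1>
target <1 0 0> ∈ {TSO,PSO}

SC:no TSO:yes PSO:yes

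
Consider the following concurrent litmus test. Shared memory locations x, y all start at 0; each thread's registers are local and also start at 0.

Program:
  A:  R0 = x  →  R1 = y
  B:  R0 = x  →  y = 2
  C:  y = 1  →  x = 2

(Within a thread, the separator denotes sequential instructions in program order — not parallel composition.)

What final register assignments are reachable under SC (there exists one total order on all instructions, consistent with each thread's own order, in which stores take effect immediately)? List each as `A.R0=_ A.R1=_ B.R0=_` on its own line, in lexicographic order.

outcome vector order: (A.R0,A.R1,B.R0)
|SC outcomes| = 10

A.R0=0 A.R1=0 B.R0=0
A.R0=0 A.R1=0 B.R0=2
A.R0=0 A.R1=1 B.R0=0
A.R0=0 A.R1=1 B.R0=2
A.R0=0 A.R1=2 B.R0=0
A.R0=0 A.R1=2 B.R0=2
A.R0=2 A.R1=1 B.R0=0
A.R0=2 A.R1=1 B.R0=2
A.R0=2 A.R1=2 B.R0=0
A.R0=2 A.R1=2 B.R0=2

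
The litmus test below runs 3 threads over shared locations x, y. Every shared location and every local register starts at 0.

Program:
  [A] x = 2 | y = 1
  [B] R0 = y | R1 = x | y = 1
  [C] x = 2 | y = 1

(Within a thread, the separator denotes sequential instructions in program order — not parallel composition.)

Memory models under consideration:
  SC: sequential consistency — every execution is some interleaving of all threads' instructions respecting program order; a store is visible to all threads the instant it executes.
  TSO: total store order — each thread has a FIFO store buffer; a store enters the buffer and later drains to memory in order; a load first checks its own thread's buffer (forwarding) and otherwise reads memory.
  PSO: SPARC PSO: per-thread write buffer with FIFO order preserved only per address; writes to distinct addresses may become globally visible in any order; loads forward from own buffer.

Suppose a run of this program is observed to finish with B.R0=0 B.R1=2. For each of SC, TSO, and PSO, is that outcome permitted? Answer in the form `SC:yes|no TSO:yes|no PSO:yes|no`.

SC:yes TSO:yes PSO:yes

outcome vector order: (B.R0,B.R1)
SC: 3 outcomes — {<0 0>; <0 2>; <1 2>}
TSO: 3 outcomes — {<0 0>; <0 2>; <1 2>}
PSO: 4 outcomes — {<0 0>; <0 2>; <1 0>; <1 2>}
target <0 2> ∈ {SC,TSO,PSO}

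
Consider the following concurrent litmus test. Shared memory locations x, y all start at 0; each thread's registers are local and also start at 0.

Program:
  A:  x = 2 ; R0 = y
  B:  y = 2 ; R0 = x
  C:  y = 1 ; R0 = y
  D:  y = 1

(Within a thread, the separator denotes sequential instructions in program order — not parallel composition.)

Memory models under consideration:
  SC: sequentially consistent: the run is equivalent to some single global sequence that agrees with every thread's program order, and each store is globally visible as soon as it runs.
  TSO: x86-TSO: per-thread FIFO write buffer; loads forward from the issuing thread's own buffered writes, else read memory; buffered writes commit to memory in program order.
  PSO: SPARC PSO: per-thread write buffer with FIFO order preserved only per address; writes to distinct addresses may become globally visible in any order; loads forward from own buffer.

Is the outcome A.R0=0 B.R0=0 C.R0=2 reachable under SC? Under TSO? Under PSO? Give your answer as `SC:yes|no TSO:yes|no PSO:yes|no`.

SC:no TSO:yes PSO:yes

outcome vector order: (A.R0,B.R0,C.R0)
SC (10): <0 2 1> <0 2 2> <1 0 1> <1 0 2> <1 2 1> <1 2 2> <2 0 1> <2 0 2> <2 2 1> <2 2 2>
TSO (12): <0 0 1> <0 0 2> <0 2 1> <0 2 2> <1 0 1> <1 0 2> <1 2 1> <1 2 2> <2 0 1> <2 0 2> <2 2 1> <2 2 2>
PSO (12): <0 0 1> <0 0 2> <0 2 1> <0 2 2> <1 0 1> <1 0 2> <1 2 1> <1 2 2> <2 0 1> <2 0 2> <2 2 1> <2 2 2>
target <0 0 2> ∈ {TSO,PSO}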